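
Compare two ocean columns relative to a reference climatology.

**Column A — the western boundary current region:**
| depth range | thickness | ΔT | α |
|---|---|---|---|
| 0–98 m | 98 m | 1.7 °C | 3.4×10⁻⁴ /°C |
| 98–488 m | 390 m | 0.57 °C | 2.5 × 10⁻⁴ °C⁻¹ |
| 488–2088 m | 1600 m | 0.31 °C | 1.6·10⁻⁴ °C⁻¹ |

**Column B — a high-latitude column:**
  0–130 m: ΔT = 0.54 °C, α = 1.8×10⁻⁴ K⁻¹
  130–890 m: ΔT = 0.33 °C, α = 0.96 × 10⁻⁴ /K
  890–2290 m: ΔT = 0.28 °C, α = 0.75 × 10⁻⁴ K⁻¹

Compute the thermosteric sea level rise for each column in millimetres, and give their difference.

Δh_A ≈ 192 mm, Δh_B ≈ 66.1 mm; difference ≈ 125 mm

A Layer 1: 1.7 × 98 × 3.4×10⁻⁴ = 0.056644 m
A Layer 2: 2.5×10⁻⁴ × 0.57 × 390 = 0.055575 m
A Layer 3: 0.31 × 1600 × 1.6×10⁻⁴ = 0.07936 m
A total: 0.191579 m
B 130 × 0.54 × 1.8×10⁻⁴ = 0.012636 m
B Layer 2: 760 × 0.33 × 0.96×10⁻⁴ = 0.0240768 m
B 890–2290 m: 0.75×10⁻⁴ × 1400 × 0.28 = 0.02940 m
B total: 0.0661128 m
Difference: 0.191579 − 0.0661128 = 0.1254662 m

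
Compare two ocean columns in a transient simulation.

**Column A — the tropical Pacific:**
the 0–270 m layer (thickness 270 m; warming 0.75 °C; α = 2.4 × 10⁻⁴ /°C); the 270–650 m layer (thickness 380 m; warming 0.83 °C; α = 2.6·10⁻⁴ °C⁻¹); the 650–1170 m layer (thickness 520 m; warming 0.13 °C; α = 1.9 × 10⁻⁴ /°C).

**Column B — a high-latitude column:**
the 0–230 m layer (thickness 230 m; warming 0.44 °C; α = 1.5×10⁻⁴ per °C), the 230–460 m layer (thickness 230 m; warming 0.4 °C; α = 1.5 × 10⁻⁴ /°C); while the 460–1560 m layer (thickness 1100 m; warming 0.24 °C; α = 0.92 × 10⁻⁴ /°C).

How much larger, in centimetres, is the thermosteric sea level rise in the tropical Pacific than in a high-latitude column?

9.0 cm larger

A Layer 1: 270 × 0.75 × 2.4×10⁻⁴ = 0.04860 m
A 380 × 0.83 × 2.6×10⁻⁴ = 0.082004 m
A Layer 3: 1.9×10⁻⁴ × 0.13 × 520 = 0.012844 m
A total: 0.143448 m
B 0–230 m: 230 × 0.44 × 1.5×10⁻⁴ = 0.01518 m
B Layer 2: 1.5×10⁻⁴ × 0.4 × 230 = 0.01380 m
B 0.92×10⁻⁴ × 1100 × 0.24 = 0.024288 m
B total: 0.053268 m
Difference: 0.143448 − 0.053268 = 0.09018 m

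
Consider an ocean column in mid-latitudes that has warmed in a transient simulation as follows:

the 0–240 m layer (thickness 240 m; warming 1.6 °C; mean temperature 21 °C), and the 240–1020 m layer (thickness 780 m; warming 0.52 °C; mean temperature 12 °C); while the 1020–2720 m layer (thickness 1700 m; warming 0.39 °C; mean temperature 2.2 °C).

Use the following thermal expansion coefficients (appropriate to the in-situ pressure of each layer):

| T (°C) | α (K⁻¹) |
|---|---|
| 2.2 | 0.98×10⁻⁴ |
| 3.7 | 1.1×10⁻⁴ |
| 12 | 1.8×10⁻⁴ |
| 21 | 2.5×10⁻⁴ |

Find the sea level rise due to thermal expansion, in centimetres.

Layer 1 at 21 °C → α = 2.5×10⁻⁴ K⁻¹
Layer 2 at 12 °C → α = 1.8×10⁻⁴ K⁻¹
Layer 3 at 2.2 °C → α = 0.98×10⁻⁴ K⁻¹
Layer 1: 240 × 2.5×10⁻⁴ × 1.6 = 0.09600 m
Layer 2: 780 × 0.52 × 1.8×10⁻⁴ = 0.073008 m
1020–2720 m: 0.98×10⁻⁴ × 0.39 × 1700 = 0.064974 m
Δh = 0.09600 + 0.073008 + 0.064974 = 0.233982 m

23.4 cm of thermosteric rise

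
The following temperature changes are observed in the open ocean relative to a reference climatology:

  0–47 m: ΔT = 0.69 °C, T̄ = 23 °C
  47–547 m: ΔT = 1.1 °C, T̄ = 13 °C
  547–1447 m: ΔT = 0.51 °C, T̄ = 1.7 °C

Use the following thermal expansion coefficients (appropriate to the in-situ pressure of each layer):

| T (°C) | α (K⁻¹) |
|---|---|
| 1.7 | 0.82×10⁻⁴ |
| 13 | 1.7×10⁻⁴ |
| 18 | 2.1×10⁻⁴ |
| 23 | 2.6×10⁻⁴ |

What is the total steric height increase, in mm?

about 140 mm

Layer 1 at 23 °C → α = 2.6×10⁻⁴ K⁻¹
Layer 2 at 13 °C → α = 1.7×10⁻⁴ K⁻¹
Layer 3 at 1.7 °C → α = 0.82×10⁻⁴ K⁻¹
Layer 1: 0.69 × 2.6×10⁻⁴ × 47 = 0.0084318 m
1.7×10⁻⁴ × 1.1 × 500 = 0.09350 m
0.51 × 0.82×10⁻⁴ × 900 = 0.037638 m
Δh = 0.0084318 + 0.09350 + 0.037638 = 0.1395698 m ≈ 140 mm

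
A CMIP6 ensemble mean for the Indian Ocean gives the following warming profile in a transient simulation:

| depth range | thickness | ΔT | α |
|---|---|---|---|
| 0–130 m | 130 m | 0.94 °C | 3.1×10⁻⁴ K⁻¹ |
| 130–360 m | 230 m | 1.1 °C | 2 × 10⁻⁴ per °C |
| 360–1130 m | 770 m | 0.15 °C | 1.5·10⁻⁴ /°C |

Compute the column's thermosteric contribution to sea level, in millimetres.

0.94 × 3.1×10⁻⁴ × 130 = 0.037882 m
2×10⁻⁴ × 1.1 × 230 = 0.05060 m
770 × 1.5×10⁻⁴ × 0.15 = 0.017325 m
Δh = 0.037882 + 0.05060 + 0.017325 = 0.105807 m

Δh = 106 mm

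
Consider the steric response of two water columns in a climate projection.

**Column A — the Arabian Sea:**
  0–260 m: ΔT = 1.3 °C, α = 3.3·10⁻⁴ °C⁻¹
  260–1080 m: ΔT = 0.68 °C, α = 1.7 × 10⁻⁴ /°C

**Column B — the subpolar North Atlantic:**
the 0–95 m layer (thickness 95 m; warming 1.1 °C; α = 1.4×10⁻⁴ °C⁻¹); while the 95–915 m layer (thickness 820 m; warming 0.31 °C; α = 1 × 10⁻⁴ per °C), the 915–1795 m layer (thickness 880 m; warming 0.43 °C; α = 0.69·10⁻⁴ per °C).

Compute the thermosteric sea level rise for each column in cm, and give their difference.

A: 21 cm; B: 6.6 cm; difference 14 cm

A 0–260 m: 260 × 1.3 × 3.3×10⁻⁴ = 0.11154 m
A Layer 2: 0.68 × 1.7×10⁻⁴ × 820 = 0.094792 m
A total: 0.206332 m
B 1.4×10⁻⁴ × 95 × 1.1 = 0.01463 m
B Layer 2: 820 × 0.31 × 1×10⁻⁴ = 0.02542 m
B Layer 3: 0.69×10⁻⁴ × 880 × 0.43 = 0.0261096 m
B total: 0.0661596 m
Difference: 0.206332 − 0.0661596 = 0.1401724 m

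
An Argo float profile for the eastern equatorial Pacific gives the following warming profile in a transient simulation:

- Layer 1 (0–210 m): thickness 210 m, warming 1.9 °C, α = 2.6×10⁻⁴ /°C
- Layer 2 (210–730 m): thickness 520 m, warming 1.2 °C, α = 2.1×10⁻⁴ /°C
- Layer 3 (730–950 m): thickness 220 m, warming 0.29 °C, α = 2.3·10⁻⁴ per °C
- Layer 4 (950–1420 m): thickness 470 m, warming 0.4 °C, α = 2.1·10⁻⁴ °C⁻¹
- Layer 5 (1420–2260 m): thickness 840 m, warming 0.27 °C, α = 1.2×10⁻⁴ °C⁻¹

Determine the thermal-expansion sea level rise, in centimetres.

Δh ≈ 31.6 cm

Layer 1: 1.9 × 2.6×10⁻⁴ × 210 = 0.10374 m
520 × 1.2 × 2.1×10⁻⁴ = 0.13104 m
Layer 3: 0.29 × 220 × 2.3×10⁻⁴ = 0.014674 m
2.1×10⁻⁴ × 0.4 × 470 = 0.03948 m
Layer 5: 0.27 × 1.2×10⁻⁴ × 840 = 0.027216 m
Δh = 0.10374 + 0.13104 + 0.014674 + 0.03948 + 0.027216 = 0.31615 m ≈ 31.6 cm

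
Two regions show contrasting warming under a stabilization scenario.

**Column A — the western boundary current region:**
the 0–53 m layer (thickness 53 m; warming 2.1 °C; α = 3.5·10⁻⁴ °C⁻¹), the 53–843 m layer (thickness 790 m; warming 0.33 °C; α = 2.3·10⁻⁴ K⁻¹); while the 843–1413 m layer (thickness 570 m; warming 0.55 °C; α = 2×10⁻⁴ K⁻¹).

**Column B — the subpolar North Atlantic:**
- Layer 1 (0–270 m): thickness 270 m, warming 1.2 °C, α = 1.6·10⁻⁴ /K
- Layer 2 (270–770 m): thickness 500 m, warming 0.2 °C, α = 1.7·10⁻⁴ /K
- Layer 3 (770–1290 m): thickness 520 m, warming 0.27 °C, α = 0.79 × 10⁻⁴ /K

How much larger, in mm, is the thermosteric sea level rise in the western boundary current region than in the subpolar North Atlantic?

81.7 mm

A 3.5×10⁻⁴ × 2.1 × 53 = 0.038955 m
A Layer 2: 790 × 0.33 × 2.3×10⁻⁴ = 0.059961 m
A Layer 3: 0.55 × 570 × 2×10⁻⁴ = 0.06270 m
A total: 0.161616 m
B 270 × 1.2 × 1.6×10⁻⁴ = 0.05184 m
B 0.2 × 500 × 1.7×10⁻⁴ = 0.01700 m
B 0.27 × 520 × 0.79×10⁻⁴ = 0.0110916 m
B total: 0.0799316 m
Difference: 0.161616 − 0.0799316 = 0.0816844 m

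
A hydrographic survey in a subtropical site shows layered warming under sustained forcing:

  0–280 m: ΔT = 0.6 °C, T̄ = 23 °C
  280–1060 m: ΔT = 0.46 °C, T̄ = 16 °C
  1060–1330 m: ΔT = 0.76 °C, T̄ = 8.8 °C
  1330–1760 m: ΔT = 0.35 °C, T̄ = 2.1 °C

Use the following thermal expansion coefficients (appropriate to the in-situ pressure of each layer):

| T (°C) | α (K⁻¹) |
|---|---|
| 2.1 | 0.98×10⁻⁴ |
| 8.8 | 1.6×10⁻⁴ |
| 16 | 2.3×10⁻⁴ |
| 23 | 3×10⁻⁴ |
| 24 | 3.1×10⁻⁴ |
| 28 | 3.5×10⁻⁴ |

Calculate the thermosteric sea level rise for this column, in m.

Layer 1 at 23 °C → α = 3×10⁻⁴ K⁻¹
Layer 2 at 16 °C → α = 2.3×10⁻⁴ K⁻¹
Layer 3 at 8.8 °C → α = 1.6×10⁻⁴ K⁻¹
Layer 4 at 2.1 °C → α = 0.98×10⁻⁴ K⁻¹
280 × 3×10⁻⁴ × 0.6 = 0.05040 m
780 × 0.46 × 2.3×10⁻⁴ = 0.082524 m
Layer 3: 270 × 0.76 × 1.6×10⁻⁴ = 0.032832 m
1330–1760 m: 0.98×10⁻⁴ × 430 × 0.35 = 0.014749 m
Δh = 0.05040 + 0.082524 + 0.032832 + 0.014749 = 0.180505 m ≈ 0.18 m

0.18 m of thermosteric rise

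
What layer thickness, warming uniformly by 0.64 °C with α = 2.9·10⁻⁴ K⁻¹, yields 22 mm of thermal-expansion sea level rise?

H = Δh/(αΔT) = 0.022 / (2.9×10⁻⁴ × 0.64) ≈ 118.5 m

about 120 m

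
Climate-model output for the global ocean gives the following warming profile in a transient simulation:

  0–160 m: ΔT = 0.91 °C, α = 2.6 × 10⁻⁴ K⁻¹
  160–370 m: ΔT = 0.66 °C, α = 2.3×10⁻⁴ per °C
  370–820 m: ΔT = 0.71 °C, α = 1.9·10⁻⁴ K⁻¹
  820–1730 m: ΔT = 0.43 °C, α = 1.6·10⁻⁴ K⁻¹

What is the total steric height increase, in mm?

190 mm

0–160 m: 2.6×10⁻⁴ × 0.91 × 160 = 0.037856 m
160–370 m: 0.66 × 210 × 2.3×10⁻⁴ = 0.031878 m
0.71 × 450 × 1.9×10⁻⁴ = 0.060705 m
Layer 4: 1.6×10⁻⁴ × 0.43 × 910 = 0.062608 m
Δh = 0.037856 + 0.031878 + 0.060705 + 0.062608 = 0.193047 m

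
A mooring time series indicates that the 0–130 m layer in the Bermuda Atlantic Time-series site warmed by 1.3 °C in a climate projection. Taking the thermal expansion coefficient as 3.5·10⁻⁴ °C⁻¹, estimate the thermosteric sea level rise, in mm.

Δh = 59.2 mm

Δh = αΔT·H = 3.5×10⁻⁴ × 1.3 × 130 = 0.05915 m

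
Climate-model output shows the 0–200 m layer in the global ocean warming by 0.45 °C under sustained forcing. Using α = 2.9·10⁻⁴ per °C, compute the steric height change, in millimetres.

about 26.1 mm

Δh = αΔT·H = 2.9×10⁻⁴ × 0.45 × 200 = 0.02610 m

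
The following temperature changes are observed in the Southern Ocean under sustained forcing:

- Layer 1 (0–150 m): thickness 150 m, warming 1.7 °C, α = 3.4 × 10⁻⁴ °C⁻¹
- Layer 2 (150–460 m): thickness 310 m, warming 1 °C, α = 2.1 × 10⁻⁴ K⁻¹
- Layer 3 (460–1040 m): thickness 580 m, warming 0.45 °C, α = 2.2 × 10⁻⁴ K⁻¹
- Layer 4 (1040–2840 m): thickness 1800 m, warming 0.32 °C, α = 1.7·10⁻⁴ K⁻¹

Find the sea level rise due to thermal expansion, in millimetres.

Layer 1: 1.7 × 3.4×10⁻⁴ × 150 = 0.08670 m
Layer 2: 310 × 1 × 2.1×10⁻⁴ = 0.06510 m
0.45 × 580 × 2.2×10⁻⁴ = 0.05742 m
0.32 × 1800 × 1.7×10⁻⁴ = 0.09792 m
Δh = 0.08670 + 0.06510 + 0.05742 + 0.09792 = 0.30714 m

307 mm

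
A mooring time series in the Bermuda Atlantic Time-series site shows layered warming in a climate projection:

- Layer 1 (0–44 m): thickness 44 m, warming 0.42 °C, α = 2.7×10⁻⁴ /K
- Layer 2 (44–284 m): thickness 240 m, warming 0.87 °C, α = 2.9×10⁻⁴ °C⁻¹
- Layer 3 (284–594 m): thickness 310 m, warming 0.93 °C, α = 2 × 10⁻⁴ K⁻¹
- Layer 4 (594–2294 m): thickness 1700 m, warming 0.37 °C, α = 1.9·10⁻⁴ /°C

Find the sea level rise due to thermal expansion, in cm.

Layer 1: 2.7×10⁻⁴ × 0.42 × 44 = 0.0049896 m
Layer 2: 0.87 × 240 × 2.9×10⁻⁴ = 0.060552 m
0.93 × 2×10⁻⁴ × 310 = 0.05766 m
Layer 4: 1.9×10⁻⁴ × 1700 × 0.37 = 0.11951 m
Δh = 0.0049896 + 0.060552 + 0.05766 + 0.11951 = 0.2427116 m

24.3 cm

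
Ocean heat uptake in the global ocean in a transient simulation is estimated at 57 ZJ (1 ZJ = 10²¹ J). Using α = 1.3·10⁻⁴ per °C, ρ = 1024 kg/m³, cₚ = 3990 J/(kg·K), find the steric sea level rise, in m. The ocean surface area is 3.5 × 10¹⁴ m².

Per unit area: Q = 57×10²¹ / (3.5×10¹⁴) ≈ 1.629×10⁸ J/m²
Δh = αQ/(ρcₚ) = 1.3×10⁻⁴ × 1.629×10⁸ / (1024 × 3990) ≈ 0.0051831 m

0.0052 m of thermosteric rise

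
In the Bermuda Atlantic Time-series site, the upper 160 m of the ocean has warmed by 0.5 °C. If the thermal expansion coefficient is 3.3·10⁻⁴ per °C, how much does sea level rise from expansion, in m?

Δh = αΔT·H = 3.3×10⁻⁴ × 0.5 × 160 = 0.02640 m

about 0.0264 m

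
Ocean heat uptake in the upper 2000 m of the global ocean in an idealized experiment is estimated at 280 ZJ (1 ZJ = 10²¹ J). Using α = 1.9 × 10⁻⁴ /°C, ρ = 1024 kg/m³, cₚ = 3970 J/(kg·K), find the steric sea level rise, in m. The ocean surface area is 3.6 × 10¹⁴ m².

Per unit area: Q = 280×10²¹ / (3.6×10¹⁴) ≈ 7.778×10⁸ J/m²
Δh = αQ/(ρcₚ) = 1.9×10⁻⁴ × 7.778×10⁸ / (1024 × 3970) ≈ 0.036352 m

Δh = 0.036 m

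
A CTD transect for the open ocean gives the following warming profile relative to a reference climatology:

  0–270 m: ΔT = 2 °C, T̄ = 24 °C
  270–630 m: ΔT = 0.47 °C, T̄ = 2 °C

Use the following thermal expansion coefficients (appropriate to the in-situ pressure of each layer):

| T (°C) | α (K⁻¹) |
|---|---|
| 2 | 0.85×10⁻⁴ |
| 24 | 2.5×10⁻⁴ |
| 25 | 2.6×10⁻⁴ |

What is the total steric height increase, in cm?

Δh = 14.9 cm

Layer 1 at 24 °C → α = 2.5×10⁻⁴ K⁻¹
Layer 2 at 2 °C → α = 0.85×10⁻⁴ K⁻¹
2 × 270 × 2.5×10⁻⁴ = 0.13500 m
0.47 × 0.85×10⁻⁴ × 360 = 0.014382 m
Δh = 0.13500 + 0.014382 = 0.149382 m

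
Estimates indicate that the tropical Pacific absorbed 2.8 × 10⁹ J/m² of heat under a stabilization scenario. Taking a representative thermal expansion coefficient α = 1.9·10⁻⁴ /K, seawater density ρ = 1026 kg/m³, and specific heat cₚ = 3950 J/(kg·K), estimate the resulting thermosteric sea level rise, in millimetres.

Δh = 131 mm

Δh = αQ/(ρcₚ) = 1.9×10⁻⁴ × 2.8×10⁹ / (1026 × 3950) ≈ 0.13127 m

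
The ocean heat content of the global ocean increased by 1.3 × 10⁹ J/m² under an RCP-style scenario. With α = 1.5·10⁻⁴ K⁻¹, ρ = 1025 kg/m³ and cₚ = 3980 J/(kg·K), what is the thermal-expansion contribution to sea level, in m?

Δh = αQ/(ρcₚ) = 1.5×10⁻⁴ × 1.3×10⁹ / (1025 × 3980) ≈ 0.04780 m

Δh ≈ 0.048 m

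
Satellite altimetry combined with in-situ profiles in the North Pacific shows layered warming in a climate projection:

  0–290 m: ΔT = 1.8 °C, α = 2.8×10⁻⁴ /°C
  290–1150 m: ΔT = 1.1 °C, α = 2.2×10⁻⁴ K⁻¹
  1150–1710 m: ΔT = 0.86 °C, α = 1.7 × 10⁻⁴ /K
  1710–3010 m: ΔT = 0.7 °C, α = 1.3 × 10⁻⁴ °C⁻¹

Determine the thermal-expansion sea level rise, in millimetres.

Layer 1: 290 × 1.8 × 2.8×10⁻⁴ = 0.14616 m
1.1 × 860 × 2.2×10⁻⁴ = 0.20812 m
1150–1710 m: 1.7×10⁻⁴ × 560 × 0.86 = 0.081872 m
Layer 4: 1.3×10⁻⁴ × 1300 × 0.7 = 0.11830 m
Δh = 0.14616 + 0.20812 + 0.081872 + 0.11830 = 0.554452 m

about 554 mm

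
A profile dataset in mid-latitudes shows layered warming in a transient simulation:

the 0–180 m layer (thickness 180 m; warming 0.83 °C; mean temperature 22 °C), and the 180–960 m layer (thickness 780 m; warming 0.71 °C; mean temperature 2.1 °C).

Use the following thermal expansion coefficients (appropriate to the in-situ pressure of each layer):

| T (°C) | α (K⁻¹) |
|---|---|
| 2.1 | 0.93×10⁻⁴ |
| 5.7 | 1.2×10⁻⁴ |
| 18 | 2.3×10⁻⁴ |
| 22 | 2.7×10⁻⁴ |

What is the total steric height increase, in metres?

Layer 1 at 22 °C → α = 2.7×10⁻⁴ K⁻¹
Layer 2 at 2.1 °C → α = 0.93×10⁻⁴ K⁻¹
Layer 1: 0.83 × 180 × 2.7×10⁻⁴ = 0.040338 m
180–960 m: 780 × 0.93×10⁻⁴ × 0.71 = 0.0515034 m
Δh = 0.040338 + 0.0515034 = 0.0918414 m ≈ 0.0918 m

0.0918 m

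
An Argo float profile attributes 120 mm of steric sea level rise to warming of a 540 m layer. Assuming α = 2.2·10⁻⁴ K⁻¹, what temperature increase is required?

1.0 K

ΔT = Δh/(αH) = 0.12 / (2.2×10⁻⁴ × 540) ≈ 1.010 K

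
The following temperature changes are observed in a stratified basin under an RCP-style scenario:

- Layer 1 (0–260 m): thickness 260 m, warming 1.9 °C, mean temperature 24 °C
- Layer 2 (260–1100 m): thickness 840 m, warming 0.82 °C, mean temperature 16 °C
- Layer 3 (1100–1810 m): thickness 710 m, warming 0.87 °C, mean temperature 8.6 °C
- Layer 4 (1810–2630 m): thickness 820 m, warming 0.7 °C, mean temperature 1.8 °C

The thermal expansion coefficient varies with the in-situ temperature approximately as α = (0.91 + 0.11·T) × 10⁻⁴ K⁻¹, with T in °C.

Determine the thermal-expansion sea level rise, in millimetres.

538 mm of thermosteric rise

Layer 1: α = (0.91 + 0.11×24)×10⁻⁴ = 3.55×10⁻⁴ K⁻¹
Layer 2: α = (0.91 + 0.11×16)×10⁻⁴ = 2.67×10⁻⁴ K⁻¹
Layer 3: α = (0.91 + 0.11×8.6)×10⁻⁴ = 1.856×10⁻⁴ K⁻¹
Layer 4: α = (0.91 + 0.11×1.8)×10⁻⁴ = 1.108×10⁻⁴ K⁻¹
Layer 1: 260 × 3.55×10⁻⁴ × 1.9 = 0.17537 m
260–1100 m: 0.82 × 2.67×10⁻⁴ × 840 = 0.1839096 m
1.856×10⁻⁴ × 710 × 0.87 = 0.11464512 m
0.7 × 820 × 1.108×10⁻⁴ = 0.0635992 m
Δh = 0.17537 + 0.1839096 + 0.11464512 + 0.0635992 = 0.53752392 m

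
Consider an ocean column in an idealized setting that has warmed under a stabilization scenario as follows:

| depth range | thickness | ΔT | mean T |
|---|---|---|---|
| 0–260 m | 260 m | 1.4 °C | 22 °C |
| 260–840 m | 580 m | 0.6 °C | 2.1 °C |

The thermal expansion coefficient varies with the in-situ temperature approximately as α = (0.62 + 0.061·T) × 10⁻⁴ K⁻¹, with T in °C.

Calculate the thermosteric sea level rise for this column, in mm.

Layer 1: α = (0.62 + 0.061×22)×10⁻⁴ = 1.962×10⁻⁴ K⁻¹
Layer 2: α = (0.62 + 0.061×2.1)×10⁻⁴ = 0.7481×10⁻⁴ K⁻¹
Layer 1: 1.962×10⁻⁴ × 260 × 1.4 = 0.0714168 m
580 × 0.7481×10⁻⁴ × 0.6 = 0.02603388 m
Δh = 0.0714168 + 0.02603388 = 0.09745068 m ≈ 97 mm

about 97 mm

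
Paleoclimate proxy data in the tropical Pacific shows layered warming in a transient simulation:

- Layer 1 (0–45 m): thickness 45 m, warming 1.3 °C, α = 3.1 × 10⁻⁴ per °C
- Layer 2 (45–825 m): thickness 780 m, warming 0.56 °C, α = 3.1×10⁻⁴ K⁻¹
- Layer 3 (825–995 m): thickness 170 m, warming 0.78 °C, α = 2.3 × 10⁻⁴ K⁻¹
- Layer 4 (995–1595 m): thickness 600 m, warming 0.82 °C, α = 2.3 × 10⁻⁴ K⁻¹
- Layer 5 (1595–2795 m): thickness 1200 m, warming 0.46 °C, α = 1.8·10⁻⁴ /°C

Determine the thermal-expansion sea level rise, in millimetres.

about 400 mm

0–45 m: 3.1×10⁻⁴ × 45 × 1.3 = 0.018135 m
45–825 m: 3.1×10⁻⁴ × 780 × 0.56 = 0.135408 m
Layer 3: 0.78 × 170 × 2.3×10⁻⁴ = 0.030498 m
995–1595 m: 0.82 × 600 × 2.3×10⁻⁴ = 0.11316 m
Layer 5: 1.8×10⁻⁴ × 0.46 × 1200 = 0.09936 m
Δh = 0.018135 + 0.135408 + 0.030498 + 0.11316 + 0.09936 = 0.396561 m ≈ 400 mm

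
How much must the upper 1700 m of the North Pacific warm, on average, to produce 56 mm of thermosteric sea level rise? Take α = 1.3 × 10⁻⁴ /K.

about 0.253 °C

ΔT = Δh/(αH) = 0.056 / (1.3×10⁻⁴ × 1700) ≈ 0.2534 °C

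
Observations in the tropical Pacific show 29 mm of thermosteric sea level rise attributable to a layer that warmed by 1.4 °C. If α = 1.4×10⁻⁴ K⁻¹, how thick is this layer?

H ≈ 148 m

H = Δh/(αΔT) = 0.029 / (1.4×10⁻⁴ × 1.4) ≈ 148.0 m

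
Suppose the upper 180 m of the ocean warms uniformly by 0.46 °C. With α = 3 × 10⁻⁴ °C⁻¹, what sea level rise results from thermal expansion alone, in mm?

Δh = αΔT·H = 3×10⁻⁴ × 0.46 × 180 = 0.02484 m

Δh = 24.8 mm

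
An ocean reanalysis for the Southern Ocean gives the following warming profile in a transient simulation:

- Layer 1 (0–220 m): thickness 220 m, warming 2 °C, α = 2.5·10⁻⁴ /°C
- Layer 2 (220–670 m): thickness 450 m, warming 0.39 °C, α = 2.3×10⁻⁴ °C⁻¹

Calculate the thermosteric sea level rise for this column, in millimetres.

150 mm of thermosteric rise

220 × 2.5×10⁻⁴ × 2 = 0.11000 m
220–670 m: 450 × 0.39 × 2.3×10⁻⁴ = 0.040365 m
Δh = 0.11000 + 0.040365 = 0.150365 m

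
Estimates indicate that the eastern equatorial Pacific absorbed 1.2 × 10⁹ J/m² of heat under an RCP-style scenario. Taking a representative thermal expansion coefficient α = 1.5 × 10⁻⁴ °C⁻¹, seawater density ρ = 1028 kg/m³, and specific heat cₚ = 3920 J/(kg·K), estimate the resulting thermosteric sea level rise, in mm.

Δh = αQ/(ρcₚ) = 1.5×10⁻⁴ × 1.2×10⁹ / (1028 × 3920) ≈ 0.044668 m

44.7 mm of thermosteric rise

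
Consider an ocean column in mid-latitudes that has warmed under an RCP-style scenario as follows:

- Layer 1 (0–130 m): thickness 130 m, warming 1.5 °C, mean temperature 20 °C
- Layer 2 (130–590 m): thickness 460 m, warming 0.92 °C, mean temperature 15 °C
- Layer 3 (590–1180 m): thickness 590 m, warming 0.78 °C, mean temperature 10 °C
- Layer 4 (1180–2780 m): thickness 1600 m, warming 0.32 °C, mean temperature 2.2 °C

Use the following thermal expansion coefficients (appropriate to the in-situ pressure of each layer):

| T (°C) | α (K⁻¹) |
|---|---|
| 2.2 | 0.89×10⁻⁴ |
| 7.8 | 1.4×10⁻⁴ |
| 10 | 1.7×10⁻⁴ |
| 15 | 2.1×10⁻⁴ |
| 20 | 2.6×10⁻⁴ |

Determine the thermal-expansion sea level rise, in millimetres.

about 263 mm

Layer 1 at 20 °C → α = 2.6×10⁻⁴ K⁻¹
Layer 2 at 15 °C → α = 2.1×10⁻⁴ K⁻¹
Layer 3 at 10 °C → α = 1.7×10⁻⁴ K⁻¹
Layer 4 at 2.2 °C → α = 0.89×10⁻⁴ K⁻¹
Layer 1: 130 × 2.6×10⁻⁴ × 1.5 = 0.05070 m
130–590 m: 2.1×10⁻⁴ × 0.92 × 460 = 0.088872 m
1.7×10⁻⁴ × 0.78 × 590 = 0.078234 m
1180–2780 m: 1600 × 0.32 × 0.89×10⁻⁴ = 0.045568 m
Δh = 0.05070 + 0.088872 + 0.078234 + 0.045568 = 0.263374 m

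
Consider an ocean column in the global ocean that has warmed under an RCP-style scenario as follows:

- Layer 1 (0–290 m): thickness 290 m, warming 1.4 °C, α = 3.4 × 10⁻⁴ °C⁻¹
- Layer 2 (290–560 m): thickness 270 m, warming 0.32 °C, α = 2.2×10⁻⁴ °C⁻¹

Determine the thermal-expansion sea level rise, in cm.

290 × 3.4×10⁻⁴ × 1.4 = 0.13804 m
290–560 m: 2.2×10⁻⁴ × 270 × 0.32 = 0.019008 m
Δh = 0.13804 + 0.019008 = 0.157048 m ≈ 15.7 cm

Δh ≈ 15.7 cm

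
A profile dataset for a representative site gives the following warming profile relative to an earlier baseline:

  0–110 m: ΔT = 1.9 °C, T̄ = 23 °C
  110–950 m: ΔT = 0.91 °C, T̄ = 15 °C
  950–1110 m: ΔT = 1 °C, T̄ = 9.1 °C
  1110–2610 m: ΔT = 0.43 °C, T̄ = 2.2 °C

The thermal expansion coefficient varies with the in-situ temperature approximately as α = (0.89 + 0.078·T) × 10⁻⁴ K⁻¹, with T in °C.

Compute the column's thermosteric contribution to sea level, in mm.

308 mm

Layer 1: α = (0.89 + 0.078×23)×10⁻⁴ = 2.684×10⁻⁴ K⁻¹
Layer 2: α = (0.89 + 0.078×15)×10⁻⁴ = 2.06×10⁻⁴ K⁻¹
Layer 3: α = (0.89 + 0.078×9.1)×10⁻⁴ = 1.5998×10⁻⁴ K⁻¹
Layer 4: α = (0.89 + 0.078×2.2)×10⁻⁴ = 1.0616×10⁻⁴ K⁻¹
Layer 1: 2.684×10⁻⁴ × 110 × 1.9 = 0.0560956 m
110–950 m: 840 × 2.06×10⁻⁴ × 0.91 = 0.1574664 m
Layer 3: 1.5998×10⁻⁴ × 1 × 160 = 0.0255968 m
1110–2610 m: 1500 × 0.43 × 1.0616×10⁻⁴ = 0.0684732 m
Δh = 0.0560956 + 0.1574664 + 0.0255968 + 0.0684732 = 0.307632 m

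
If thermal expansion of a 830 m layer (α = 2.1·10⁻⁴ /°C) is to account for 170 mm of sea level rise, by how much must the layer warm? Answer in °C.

ΔT = Δh/(αH) = 0.17 / (2.1×10⁻⁴ × 830) ≈ 0.9753 °C

ΔT ≈ 0.98 °C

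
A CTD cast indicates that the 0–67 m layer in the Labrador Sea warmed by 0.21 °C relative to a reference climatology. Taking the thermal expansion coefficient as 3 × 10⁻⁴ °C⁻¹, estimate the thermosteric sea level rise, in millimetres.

Δh ≈ 4.22 mm

Δh = αΔT·H = 3×10⁻⁴ × 0.21 × 67 = 0.004221 m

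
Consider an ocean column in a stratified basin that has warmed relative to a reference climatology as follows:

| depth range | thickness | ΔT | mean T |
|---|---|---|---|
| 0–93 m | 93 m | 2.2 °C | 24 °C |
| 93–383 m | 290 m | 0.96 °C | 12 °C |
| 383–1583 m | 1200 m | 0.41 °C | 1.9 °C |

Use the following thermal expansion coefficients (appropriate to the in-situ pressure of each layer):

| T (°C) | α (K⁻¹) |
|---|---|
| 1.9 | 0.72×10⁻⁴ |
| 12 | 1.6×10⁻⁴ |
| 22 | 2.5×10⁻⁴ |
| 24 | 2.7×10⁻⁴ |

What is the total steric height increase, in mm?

Δh = 140 mm

Layer 1 at 24 °C → α = 2.7×10⁻⁴ K⁻¹
Layer 2 at 12 °C → α = 1.6×10⁻⁴ K⁻¹
Layer 3 at 1.9 °C → α = 0.72×10⁻⁴ K⁻¹
Layer 1: 2.7×10⁻⁴ × 93 × 2.2 = 0.055242 m
Layer 2: 1.6×10⁻⁴ × 290 × 0.96 = 0.044544 m
383–1583 m: 1200 × 0.72×10⁻⁴ × 0.41 = 0.035424 m
Δh = 0.055242 + 0.044544 + 0.035424 = 0.13521 m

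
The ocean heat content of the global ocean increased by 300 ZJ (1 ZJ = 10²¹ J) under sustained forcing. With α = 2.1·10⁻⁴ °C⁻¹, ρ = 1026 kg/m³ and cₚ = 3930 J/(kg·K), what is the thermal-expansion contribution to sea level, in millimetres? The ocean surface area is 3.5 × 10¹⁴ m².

Per unit area: Q = 300×10²¹ / (3.5×10¹⁴) ≈ 8.571×10⁸ J/m²
Δh = αQ/(ρcₚ) = 2.1×10⁻⁴ × 8.571×10⁸ / (1026 × 3930) ≈ 0.044639 m

Δh = 45 mm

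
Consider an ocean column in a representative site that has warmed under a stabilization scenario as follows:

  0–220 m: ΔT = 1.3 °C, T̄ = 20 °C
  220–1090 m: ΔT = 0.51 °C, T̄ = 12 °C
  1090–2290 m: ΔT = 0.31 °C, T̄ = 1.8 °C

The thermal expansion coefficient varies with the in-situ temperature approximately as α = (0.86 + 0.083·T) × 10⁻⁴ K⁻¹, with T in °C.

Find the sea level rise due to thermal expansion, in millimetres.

Layer 1: α = (0.86 + 0.083×20)×10⁻⁴ = 2.52×10⁻⁴ K⁻¹
Layer 2: α = (0.86 + 0.083×12)×10⁻⁴ = 1.856×10⁻⁴ K⁻¹
Layer 3: α = (0.86 + 0.083×1.8)×10⁻⁴ = 1.0094×10⁻⁴ K⁻¹
220 × 2.52×10⁻⁴ × 1.3 = 0.072072 m
870 × 0.51 × 1.856×10⁻⁴ = 0.08235072 m
1200 × 0.31 × 1.0094×10⁻⁴ = 0.03754968 m
Δh = 0.072072 + 0.08235072 + 0.03754968 = 0.1919724 m

192 mm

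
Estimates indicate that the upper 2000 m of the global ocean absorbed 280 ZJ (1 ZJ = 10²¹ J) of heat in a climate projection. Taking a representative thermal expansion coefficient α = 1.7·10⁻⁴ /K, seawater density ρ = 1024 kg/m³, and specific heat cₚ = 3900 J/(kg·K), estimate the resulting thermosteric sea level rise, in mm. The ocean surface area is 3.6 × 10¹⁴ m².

Per unit area: Q = 280×10²¹ / (3.6×10¹⁴) ≈ 7.778×10⁸ J/m²
Δh = αQ/(ρcₚ) = 1.7×10⁻⁴ × 7.778×10⁸ / (1024 × 3900) ≈ 0.033109 m

about 33.1 mm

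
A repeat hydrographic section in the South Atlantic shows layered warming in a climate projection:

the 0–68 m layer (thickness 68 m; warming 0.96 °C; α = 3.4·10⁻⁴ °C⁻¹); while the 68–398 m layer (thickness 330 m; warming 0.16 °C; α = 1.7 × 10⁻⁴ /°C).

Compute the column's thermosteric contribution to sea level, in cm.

Δh ≈ 3.1 cm

0.96 × 3.4×10⁻⁴ × 68 = 0.0221952 m
68–398 m: 330 × 1.7×10⁻⁴ × 0.16 = 0.008976 m
Δh = 0.0221952 + 0.008976 = 0.0311712 m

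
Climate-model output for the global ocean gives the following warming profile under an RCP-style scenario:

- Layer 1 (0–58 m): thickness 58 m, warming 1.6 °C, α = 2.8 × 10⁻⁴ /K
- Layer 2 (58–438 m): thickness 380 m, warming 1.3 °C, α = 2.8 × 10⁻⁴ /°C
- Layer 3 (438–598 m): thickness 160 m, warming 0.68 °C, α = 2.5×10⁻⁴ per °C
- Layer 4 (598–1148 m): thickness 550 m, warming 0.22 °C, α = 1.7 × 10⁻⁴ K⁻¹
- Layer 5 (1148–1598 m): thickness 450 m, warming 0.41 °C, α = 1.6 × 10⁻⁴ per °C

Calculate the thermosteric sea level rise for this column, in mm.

240 mm of thermosteric rise

2.8×10⁻⁴ × 58 × 1.6 = 0.025984 m
58–438 m: 380 × 2.8×10⁻⁴ × 1.3 = 0.13832 m
2.5×10⁻⁴ × 160 × 0.68 = 0.02720 m
Layer 4: 1.7×10⁻⁴ × 0.22 × 550 = 0.02057 m
1148–1598 m: 0.41 × 450 × 1.6×10⁻⁴ = 0.02952 m
Δh = 0.025984 + 0.13832 + 0.02720 + 0.02057 + 0.02952 = 0.241594 m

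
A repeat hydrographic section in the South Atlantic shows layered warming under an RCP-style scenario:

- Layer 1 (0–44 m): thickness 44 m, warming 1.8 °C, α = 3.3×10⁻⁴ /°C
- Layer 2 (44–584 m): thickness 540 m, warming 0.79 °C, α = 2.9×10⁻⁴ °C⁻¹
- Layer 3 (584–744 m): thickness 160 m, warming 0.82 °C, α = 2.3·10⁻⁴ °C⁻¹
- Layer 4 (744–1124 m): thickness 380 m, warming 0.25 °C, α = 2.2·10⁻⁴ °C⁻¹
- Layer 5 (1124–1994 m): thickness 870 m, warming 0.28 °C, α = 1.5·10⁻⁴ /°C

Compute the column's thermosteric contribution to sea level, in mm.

237 mm of thermosteric rise

44 × 3.3×10⁻⁴ × 1.8 = 0.026136 m
44–584 m: 540 × 0.79 × 2.9×10⁻⁴ = 0.123714 m
Layer 3: 0.82 × 2.3×10⁻⁴ × 160 = 0.030176 m
744–1124 m: 380 × 2.2×10⁻⁴ × 0.25 = 0.02090 m
Layer 5: 870 × 1.5×10⁻⁴ × 0.28 = 0.03654 m
Δh = 0.026136 + 0.123714 + 0.030176 + 0.02090 + 0.03654 = 0.237466 m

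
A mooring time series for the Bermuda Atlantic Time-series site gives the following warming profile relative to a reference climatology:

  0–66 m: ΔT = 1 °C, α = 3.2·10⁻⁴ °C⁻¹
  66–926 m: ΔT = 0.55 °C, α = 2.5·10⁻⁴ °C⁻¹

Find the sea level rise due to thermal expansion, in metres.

0.139 m

Layer 1: 1 × 3.2×10⁻⁴ × 66 = 0.02112 m
66–926 m: 2.5×10⁻⁴ × 0.55 × 860 = 0.11825 m
Δh = 0.02112 + 0.11825 = 0.13937 m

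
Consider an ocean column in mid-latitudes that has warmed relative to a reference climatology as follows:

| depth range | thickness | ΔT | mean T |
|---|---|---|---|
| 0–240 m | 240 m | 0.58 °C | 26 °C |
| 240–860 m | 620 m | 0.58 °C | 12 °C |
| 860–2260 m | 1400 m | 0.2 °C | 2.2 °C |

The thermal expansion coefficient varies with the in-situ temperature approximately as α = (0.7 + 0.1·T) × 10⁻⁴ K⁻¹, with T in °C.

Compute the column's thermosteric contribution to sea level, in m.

0.14 m of thermosteric rise

Layer 1: α = (0.7 + 0.1×26)×10⁻⁴ = 3.3×10⁻⁴ K⁻¹
Layer 2: α = (0.7 + 0.1×12)×10⁻⁴ = 1.9×10⁻⁴ K⁻¹
Layer 3: α = (0.7 + 0.1×2.2)×10⁻⁴ = 0.92×10⁻⁴ K⁻¹
Layer 1: 3.3×10⁻⁴ × 0.58 × 240 = 0.045936 m
620 × 0.58 × 1.9×10⁻⁴ = 0.068324 m
1400 × 0.2 × 0.92×10⁻⁴ = 0.02576 m
Δh = 0.045936 + 0.068324 + 0.02576 = 0.14002 m ≈ 0.14 m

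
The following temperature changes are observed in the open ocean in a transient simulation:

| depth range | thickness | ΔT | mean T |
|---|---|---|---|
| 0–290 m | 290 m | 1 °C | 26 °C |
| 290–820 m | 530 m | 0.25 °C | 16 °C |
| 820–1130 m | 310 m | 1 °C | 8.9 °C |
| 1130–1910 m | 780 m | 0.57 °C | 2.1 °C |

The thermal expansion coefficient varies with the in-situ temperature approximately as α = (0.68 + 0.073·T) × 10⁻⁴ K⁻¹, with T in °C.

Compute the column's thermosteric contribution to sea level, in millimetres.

Layer 1: α = (0.68 + 0.073×26)×10⁻⁴ = 2.578×10⁻⁴ K⁻¹
Layer 2: α = (0.68 + 0.073×16)×10⁻⁴ = 1.848×10⁻⁴ K⁻¹
Layer 3: α = (0.68 + 0.073×8.9)×10⁻⁴ = 1.3297×10⁻⁴ K⁻¹
Layer 4: α = (0.68 + 0.073×2.1)×10⁻⁴ = 0.8333×10⁻⁴ K⁻¹
0–290 m: 1 × 290 × 2.578×10⁻⁴ = 0.074762 m
290–820 m: 0.25 × 530 × 1.848×10⁻⁴ = 0.024486 m
Layer 3: 1 × 1.3297×10⁻⁴ × 310 = 0.0412207 m
Layer 4: 0.8333×10⁻⁴ × 780 × 0.57 = 0.037048518 m
Δh = 0.074762 + 0.024486 + 0.0412207 + 0.037048518 = 0.177517218 m ≈ 178 mm

Δh = 178 mm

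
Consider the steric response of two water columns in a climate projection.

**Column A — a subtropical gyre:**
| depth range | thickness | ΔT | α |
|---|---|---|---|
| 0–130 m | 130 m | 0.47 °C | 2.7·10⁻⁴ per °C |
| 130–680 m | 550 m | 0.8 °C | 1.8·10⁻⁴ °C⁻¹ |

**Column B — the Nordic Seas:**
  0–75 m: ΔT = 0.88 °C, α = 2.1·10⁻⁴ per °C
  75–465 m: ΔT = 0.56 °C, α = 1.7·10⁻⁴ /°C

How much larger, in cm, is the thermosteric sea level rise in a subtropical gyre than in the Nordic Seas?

4.47 cm

A Layer 1: 130 × 0.47 × 2.7×10⁻⁴ = 0.016497 m
A 1.8×10⁻⁴ × 0.8 × 550 = 0.07920 m
A total: 0.095697 m
B Layer 1: 75 × 2.1×10⁻⁴ × 0.88 = 0.01386 m
B 75–465 m: 390 × 1.7×10⁻⁴ × 0.56 = 0.037128 m
B total: 0.050988 m
Difference: 0.095697 − 0.050988 = 0.044709 m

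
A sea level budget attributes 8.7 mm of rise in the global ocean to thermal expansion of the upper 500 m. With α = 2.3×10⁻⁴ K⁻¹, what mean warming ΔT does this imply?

ΔT = Δh/(αH) = 0.0087 / (2.3×10⁻⁴ × 500) ≈ 0.07565 °C

ΔT ≈ 0.0757 °C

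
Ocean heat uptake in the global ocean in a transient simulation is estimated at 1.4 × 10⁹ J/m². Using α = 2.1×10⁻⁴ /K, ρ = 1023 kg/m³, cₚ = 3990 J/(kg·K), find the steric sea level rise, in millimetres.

Δh = αQ/(ρcₚ) = 2.1×10⁻⁴ × 1.4×10⁹ / (1023 × 3990) ≈ 0.072028 m

72 mm of thermosteric rise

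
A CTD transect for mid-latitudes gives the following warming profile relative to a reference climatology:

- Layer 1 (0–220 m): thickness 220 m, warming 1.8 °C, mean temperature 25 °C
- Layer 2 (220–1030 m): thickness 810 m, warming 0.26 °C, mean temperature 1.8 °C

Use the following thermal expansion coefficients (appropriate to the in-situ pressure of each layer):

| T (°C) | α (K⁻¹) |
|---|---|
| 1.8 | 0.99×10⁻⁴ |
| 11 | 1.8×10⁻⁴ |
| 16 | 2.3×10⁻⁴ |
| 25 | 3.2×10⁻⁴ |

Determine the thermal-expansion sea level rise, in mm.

Layer 1 at 25 °C → α = 3.2×10⁻⁴ K⁻¹
Layer 2 at 1.8 °C → α = 0.99×10⁻⁴ K⁻¹
Layer 1: 220 × 3.2×10⁻⁴ × 1.8 = 0.12672 m
0.99×10⁻⁴ × 0.26 × 810 = 0.0208494 m
Δh = 0.12672 + 0.0208494 = 0.1475694 m ≈ 148 mm

Δh ≈ 148 mm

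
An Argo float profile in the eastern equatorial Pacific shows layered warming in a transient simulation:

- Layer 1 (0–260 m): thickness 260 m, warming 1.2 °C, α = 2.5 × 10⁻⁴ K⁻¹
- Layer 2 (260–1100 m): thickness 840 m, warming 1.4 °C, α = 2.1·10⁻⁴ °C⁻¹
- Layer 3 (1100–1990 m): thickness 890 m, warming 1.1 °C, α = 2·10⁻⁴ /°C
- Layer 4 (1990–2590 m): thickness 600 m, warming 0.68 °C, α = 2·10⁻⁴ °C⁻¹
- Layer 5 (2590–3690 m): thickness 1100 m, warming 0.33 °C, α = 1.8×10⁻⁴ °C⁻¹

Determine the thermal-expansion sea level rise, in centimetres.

0–260 m: 2.5×10⁻⁴ × 1.2 × 260 = 0.07800 m
1.4 × 2.1×10⁻⁴ × 840 = 0.24696 m
1.1 × 2×10⁻⁴ × 890 = 0.19580 m
1990–2590 m: 2×10⁻⁴ × 0.68 × 600 = 0.08160 m
0.33 × 1.8×10⁻⁴ × 1100 = 0.06534 m
Δh = 0.07800 + 0.24696 + 0.19580 + 0.08160 + 0.06534 = 0.66770 m

Δh ≈ 66.8 cm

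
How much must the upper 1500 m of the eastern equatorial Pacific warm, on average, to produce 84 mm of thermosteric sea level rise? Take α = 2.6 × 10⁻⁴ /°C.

0.215 °C

ΔT = Δh/(αH) = 0.084 / (2.6×10⁻⁴ × 1500) ≈ 0.2154 °C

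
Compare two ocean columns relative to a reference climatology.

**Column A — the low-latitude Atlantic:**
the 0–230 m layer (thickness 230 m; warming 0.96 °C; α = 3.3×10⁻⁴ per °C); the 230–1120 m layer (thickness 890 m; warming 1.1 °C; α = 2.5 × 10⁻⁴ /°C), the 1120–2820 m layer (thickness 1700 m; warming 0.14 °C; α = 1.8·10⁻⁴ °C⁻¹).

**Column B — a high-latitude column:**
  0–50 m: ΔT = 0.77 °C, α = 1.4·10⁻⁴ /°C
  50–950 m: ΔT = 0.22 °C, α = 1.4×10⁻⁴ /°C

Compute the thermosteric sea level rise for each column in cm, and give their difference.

Δh_A ≈ 36 cm, Δh_B ≈ 3.3 cm; difference ≈ 33 cm

A 3.3×10⁻⁴ × 0.96 × 230 = 0.072864 m
A Layer 2: 1.1 × 2.5×10⁻⁴ × 890 = 0.24475 m
A Layer 3: 1700 × 0.14 × 1.8×10⁻⁴ = 0.04284 m
A total: 0.360454 m
B 0–50 m: 50 × 1.4×10⁻⁴ × 0.77 = 0.00539 m
B Layer 2: 1.4×10⁻⁴ × 0.22 × 900 = 0.02772 m
B total: 0.03311 m
Difference: 0.360454 − 0.03311 = 0.327344 m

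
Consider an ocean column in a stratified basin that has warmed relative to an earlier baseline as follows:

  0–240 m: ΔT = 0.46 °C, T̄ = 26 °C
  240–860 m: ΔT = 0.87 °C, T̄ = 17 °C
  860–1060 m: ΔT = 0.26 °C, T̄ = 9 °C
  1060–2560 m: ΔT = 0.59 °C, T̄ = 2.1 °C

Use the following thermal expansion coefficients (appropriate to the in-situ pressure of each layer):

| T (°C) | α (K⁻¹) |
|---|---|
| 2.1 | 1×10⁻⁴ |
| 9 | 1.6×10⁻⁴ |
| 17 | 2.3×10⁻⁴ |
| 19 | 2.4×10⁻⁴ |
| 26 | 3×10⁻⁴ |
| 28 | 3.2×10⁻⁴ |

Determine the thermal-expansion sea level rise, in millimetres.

Layer 1 at 26 °C → α = 3×10⁻⁴ K⁻¹
Layer 2 at 17 °C → α = 2.3×10⁻⁴ K⁻¹
Layer 3 at 9 °C → α = 1.6×10⁻⁴ K⁻¹
Layer 4 at 2.1 °C → α = 1×10⁻⁴ K⁻¹
0.46 × 240 × 3×10⁻⁴ = 0.03312 m
240–860 m: 0.87 × 2.3×10⁻⁴ × 620 = 0.124062 m
0.26 × 200 × 1.6×10⁻⁴ = 0.00832 m
1×10⁻⁴ × 1500 × 0.59 = 0.08850 m
Δh = 0.03312 + 0.124062 + 0.00832 + 0.08850 = 0.254002 m

about 254 mm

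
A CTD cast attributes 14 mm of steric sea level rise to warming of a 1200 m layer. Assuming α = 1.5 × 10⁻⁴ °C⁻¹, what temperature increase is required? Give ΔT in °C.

about 0.0778 °C

ΔT = Δh/(αH) = 0.014 / (1.5×10⁻⁴ × 1200) ≈ 0.07778 °C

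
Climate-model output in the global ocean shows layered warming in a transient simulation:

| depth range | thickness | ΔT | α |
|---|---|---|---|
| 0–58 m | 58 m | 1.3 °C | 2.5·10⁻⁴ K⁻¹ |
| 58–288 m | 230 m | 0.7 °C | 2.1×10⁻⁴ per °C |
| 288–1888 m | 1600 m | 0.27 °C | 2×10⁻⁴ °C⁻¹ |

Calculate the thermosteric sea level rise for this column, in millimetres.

139 mm

58 × 1.3 × 2.5×10⁻⁴ = 0.01885 m
58–288 m: 0.7 × 230 × 2.1×10⁻⁴ = 0.03381 m
288–1888 m: 2×10⁻⁴ × 1600 × 0.27 = 0.08640 m
Δh = 0.01885 + 0.03381 + 0.08640 = 0.13906 m ≈ 139 mm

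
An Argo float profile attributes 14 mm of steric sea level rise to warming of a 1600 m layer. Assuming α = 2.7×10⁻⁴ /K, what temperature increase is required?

ΔT = Δh/(αH) = 0.014 / (2.7×10⁻⁴ × 1600) ≈ 0.03241 °C

0.032 °C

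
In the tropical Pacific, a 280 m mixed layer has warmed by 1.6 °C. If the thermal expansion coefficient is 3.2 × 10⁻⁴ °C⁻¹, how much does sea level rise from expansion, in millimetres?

143 mm

Δh = αΔT·H = 3.2×10⁻⁴ × 1.6 × 280 = 0.14336 m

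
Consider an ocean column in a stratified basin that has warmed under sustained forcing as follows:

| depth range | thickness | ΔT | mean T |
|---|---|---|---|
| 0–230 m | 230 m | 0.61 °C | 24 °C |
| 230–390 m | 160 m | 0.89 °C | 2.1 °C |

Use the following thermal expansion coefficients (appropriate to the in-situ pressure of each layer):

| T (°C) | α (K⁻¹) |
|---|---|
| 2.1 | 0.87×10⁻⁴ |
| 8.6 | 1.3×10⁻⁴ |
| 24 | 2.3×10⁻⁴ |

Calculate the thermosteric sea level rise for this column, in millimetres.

Layer 1 at 24 °C → α = 2.3×10⁻⁴ K⁻¹
Layer 2 at 2.1 °C → α = 0.87×10⁻⁴ K⁻¹
Layer 1: 230 × 2.3×10⁻⁴ × 0.61 = 0.032269 m
230–390 m: 0.87×10⁻⁴ × 0.89 × 160 = 0.0123888 m
Δh = 0.032269 + 0.0123888 = 0.0446578 m

45 mm of thermosteric rise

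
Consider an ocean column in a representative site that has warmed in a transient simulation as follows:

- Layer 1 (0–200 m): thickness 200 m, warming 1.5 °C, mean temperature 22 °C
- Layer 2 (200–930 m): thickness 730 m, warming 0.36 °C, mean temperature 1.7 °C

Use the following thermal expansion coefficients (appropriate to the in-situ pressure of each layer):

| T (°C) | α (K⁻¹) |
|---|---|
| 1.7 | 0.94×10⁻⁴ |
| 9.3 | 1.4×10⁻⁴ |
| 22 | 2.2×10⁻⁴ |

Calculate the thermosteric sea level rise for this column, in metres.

Layer 1 at 22 °C → α = 2.2×10⁻⁴ K⁻¹
Layer 2 at 1.7 °C → α = 0.94×10⁻⁴ K⁻¹
0–200 m: 1.5 × 2.2×10⁻⁴ × 200 = 0.06600 m
0.36 × 0.94×10⁻⁴ × 730 = 0.0247032 m
Δh = 0.06600 + 0.0247032 = 0.0907032 m

0.091 m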